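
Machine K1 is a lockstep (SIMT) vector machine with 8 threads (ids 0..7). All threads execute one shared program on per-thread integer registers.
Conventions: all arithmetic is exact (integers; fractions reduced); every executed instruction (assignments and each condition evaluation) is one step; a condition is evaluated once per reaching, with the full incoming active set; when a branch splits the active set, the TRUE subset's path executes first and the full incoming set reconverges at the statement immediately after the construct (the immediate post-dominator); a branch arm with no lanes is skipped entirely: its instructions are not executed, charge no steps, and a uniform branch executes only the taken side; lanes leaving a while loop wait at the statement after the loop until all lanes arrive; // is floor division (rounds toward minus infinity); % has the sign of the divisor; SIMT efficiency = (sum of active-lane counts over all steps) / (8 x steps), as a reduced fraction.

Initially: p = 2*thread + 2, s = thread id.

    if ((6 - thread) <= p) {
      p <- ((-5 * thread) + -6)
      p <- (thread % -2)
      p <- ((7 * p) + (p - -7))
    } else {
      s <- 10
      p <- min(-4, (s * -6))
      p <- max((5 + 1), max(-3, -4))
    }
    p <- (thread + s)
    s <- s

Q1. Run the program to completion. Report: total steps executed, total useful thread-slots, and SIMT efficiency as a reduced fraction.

Answer: 9 steps, 48 useful, 2/3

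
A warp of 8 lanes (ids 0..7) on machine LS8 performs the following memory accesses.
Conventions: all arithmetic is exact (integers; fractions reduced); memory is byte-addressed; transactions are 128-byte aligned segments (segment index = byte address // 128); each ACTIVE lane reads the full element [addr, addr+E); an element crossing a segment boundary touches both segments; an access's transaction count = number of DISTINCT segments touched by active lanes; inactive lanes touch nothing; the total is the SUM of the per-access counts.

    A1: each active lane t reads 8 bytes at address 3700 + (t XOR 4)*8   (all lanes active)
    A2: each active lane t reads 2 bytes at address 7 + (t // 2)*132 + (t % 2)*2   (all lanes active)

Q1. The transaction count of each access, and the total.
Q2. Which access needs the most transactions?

A1: 2 transactions
A2: 4 transactions

Answer: 2,4; total 6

Answer: A2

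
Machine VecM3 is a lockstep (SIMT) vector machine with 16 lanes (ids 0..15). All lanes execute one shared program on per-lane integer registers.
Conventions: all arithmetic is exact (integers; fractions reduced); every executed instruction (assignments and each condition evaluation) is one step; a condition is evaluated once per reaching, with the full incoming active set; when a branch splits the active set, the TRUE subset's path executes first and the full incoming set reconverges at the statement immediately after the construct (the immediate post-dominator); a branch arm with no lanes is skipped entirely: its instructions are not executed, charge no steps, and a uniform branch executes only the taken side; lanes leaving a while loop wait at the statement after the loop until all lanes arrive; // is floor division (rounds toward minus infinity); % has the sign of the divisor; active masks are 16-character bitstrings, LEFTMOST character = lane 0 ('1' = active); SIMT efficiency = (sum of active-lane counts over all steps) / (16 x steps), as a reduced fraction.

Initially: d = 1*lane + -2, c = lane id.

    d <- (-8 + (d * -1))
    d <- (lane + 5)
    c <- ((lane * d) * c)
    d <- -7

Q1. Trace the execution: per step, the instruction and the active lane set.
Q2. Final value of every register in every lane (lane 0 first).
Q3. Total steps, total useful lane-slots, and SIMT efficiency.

step 0: d <- (-8 + (d * -1))         1111111111111111
step 1: d <- (lane + 5)              1111111111111111
step 2: c <- ((lane * d) * c)        1111111111111111
step 3: d <- -7                      1111111111111111

Answer: 4 steps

d: -7,-7,-7,-7,-7,-7,-7,-7,-7,-7,-7,-7,-7,-7,-7,-7
c: 0,6,28,72,144,250,396,588,832,1134,1500,1936,2448,3042,3724,4500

steps = 4; useful = 64; efficiency = 64/64 = 1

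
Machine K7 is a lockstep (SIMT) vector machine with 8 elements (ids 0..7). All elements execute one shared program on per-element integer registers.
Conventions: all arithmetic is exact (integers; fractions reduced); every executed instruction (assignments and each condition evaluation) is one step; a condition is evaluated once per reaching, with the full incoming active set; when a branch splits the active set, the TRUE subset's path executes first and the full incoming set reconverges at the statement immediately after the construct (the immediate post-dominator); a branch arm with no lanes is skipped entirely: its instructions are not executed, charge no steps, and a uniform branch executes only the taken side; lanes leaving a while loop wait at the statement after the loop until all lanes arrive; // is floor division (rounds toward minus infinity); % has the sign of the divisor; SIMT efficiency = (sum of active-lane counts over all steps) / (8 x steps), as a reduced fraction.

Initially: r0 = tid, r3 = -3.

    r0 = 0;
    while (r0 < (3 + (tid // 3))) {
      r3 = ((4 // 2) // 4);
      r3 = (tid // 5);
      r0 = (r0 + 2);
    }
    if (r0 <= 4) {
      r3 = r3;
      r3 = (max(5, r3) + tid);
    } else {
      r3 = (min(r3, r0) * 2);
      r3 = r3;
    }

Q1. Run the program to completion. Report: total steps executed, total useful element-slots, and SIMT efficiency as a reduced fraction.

Answer: 19 steps, 112 useful, 14/19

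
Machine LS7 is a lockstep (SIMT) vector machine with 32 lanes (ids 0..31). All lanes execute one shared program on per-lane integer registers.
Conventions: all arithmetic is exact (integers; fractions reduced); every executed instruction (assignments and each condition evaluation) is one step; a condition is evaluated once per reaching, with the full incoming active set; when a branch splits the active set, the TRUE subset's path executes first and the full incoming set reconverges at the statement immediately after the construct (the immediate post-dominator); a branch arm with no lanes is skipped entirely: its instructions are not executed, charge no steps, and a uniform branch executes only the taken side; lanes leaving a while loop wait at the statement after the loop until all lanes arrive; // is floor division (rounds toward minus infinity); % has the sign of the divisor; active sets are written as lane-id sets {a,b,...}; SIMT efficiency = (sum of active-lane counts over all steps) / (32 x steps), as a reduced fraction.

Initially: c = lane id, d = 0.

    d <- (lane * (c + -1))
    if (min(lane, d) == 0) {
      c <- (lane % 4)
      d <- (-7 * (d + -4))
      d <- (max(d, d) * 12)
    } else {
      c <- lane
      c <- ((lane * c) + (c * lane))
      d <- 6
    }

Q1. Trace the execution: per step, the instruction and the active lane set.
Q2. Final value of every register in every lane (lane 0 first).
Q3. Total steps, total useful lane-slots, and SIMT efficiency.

step 0: d <- (lane * (c + -1))       {0,1,2,3,4,5,6,7,8,9,10,11,12,13,14,15,16,17,18,19,20,21,22,23,24,25,26,27,28,29,30,31}
step 1: eval (min(lane, d) == 0)     {0,1,2,3,4,5,6,7,8,9,10,11,12,13,14,15,16,17,18,19,20,21,22,23,24,25,26,27,28,29,30,31}
step 2: c <- (lane % 4)              {0,1}
step 3: d <- (-7 * (d + -4))         {0,1}
step 4: d <- (max(d, d) * 12)        {0,1}
step 5: c <- lane                    {2,3,4,5,6,7,8,9,10,11,12,13,14,15,16,17,18,19,20,21,22,23,24,25,26,27,28,29,30,31}
step 6: c <- ((lane * c) + (c * lane)) {2,3,4,5,6,7,8,9,10,11,12,13,14,15,16,17,18,19,20,21,22,23,24,25,26,27,28,29,30,31}
step 7: d <- 6                       {2,3,4,5,6,7,8,9,10,11,12,13,14,15,16,17,18,19,20,21,22,23,24,25,26,27,28,29,30,31}

Answer: 8 steps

c: 0,1,8,18,32,50,72,98,128,162,200,242,288,338,392,450,512,578,648,722,800,882,968,1058,1152,1250,1352,1458,1568,1682,1800,1922
d: 336,336,6,6,6,6,6,6,6,6,6,6,6,6,6,6,6,6,6,6,6,6,6,6,6,6,6,6,6,6,6,6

steps = 8; useful = 160; efficiency = 160/256 = 5/8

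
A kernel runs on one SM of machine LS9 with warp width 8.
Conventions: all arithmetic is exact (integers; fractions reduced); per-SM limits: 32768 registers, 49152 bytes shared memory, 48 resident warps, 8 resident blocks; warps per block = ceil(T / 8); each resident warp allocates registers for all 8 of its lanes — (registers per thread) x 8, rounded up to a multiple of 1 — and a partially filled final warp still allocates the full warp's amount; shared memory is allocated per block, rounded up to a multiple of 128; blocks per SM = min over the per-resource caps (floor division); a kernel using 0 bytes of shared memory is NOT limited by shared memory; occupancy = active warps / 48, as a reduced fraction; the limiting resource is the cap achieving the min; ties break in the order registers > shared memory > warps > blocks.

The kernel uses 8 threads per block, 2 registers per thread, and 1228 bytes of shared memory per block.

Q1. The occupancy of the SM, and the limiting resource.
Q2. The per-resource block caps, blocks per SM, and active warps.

Answer: occupancy 1/6, limited by blocks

registers: 2048 blocks
shared memory: 38 blocks
warps: 48 blocks
blocks: 8 blocks

Answer: 8 blocks, 8 active warps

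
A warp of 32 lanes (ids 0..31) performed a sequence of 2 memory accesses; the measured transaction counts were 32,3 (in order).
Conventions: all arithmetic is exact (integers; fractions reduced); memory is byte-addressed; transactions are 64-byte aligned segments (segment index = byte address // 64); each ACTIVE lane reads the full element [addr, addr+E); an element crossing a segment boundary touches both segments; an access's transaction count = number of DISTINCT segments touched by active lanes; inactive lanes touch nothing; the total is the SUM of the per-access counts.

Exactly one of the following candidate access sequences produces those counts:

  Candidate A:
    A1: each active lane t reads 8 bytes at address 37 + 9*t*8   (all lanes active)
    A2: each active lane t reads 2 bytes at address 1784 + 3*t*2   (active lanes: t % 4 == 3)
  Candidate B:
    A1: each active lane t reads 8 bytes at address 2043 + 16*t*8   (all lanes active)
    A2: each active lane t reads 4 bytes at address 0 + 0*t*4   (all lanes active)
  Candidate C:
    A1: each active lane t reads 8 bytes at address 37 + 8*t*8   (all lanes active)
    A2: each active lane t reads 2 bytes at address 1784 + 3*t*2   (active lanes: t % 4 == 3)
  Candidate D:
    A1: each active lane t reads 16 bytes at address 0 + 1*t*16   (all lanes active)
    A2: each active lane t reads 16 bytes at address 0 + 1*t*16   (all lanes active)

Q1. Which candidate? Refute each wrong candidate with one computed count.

A: A1 gives 36 transactions, not 32
B: A1 gives 64 transactions, not 32
D: A1 gives 8 transactions, not 32
C: all counts match (32,3)

Answer: C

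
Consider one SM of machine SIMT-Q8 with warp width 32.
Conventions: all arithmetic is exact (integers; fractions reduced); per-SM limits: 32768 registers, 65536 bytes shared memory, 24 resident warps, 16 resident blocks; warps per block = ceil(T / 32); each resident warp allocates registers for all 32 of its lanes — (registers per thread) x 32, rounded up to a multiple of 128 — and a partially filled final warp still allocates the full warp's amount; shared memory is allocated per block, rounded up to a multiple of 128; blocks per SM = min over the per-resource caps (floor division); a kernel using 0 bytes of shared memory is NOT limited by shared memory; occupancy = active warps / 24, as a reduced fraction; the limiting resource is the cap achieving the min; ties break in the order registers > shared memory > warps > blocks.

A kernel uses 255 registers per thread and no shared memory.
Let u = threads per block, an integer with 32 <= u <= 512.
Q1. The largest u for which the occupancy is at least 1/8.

Answer: u = 128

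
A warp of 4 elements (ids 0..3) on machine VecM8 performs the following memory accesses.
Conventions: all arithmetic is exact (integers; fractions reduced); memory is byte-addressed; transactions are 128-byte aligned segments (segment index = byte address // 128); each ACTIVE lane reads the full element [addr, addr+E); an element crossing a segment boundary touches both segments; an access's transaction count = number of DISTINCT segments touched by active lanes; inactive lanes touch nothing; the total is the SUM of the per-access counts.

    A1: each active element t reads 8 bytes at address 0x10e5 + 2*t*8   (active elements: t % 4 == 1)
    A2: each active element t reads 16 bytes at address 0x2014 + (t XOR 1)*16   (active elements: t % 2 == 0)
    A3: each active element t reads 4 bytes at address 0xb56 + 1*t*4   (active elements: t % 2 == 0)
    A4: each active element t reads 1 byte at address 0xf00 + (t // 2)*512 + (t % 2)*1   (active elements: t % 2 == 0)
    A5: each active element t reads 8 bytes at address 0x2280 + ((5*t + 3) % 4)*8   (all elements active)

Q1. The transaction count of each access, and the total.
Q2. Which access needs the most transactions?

A1: 1 transaction
A2: 1 transaction
A3: 1 transaction
A4: 2 transactions
A5: 1 transaction

Answer: 1,1,1,2,1; total 6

Answer: A4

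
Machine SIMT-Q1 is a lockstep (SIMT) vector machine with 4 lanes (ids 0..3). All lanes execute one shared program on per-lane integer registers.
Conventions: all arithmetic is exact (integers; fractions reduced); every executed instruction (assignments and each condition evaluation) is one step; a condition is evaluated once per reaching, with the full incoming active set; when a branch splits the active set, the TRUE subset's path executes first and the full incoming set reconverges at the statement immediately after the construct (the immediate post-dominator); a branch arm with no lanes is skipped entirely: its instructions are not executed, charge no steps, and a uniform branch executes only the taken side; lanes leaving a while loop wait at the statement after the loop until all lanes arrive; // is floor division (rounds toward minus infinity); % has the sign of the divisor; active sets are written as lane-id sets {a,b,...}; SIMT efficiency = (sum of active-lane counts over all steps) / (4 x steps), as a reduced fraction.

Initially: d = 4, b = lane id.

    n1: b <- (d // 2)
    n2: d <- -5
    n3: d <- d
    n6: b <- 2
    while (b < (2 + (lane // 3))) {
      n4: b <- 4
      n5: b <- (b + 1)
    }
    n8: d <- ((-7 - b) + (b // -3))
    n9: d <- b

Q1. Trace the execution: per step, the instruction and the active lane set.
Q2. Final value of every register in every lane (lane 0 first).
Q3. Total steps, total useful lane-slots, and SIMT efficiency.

step 0: b <- (d // 2)                {0,1,2,3}
step 1: d <- -5                      {0,1,2,3}
step 2: d <- d                       {0,1,2,3}
step 3: b <- 2                       {0,1,2,3}
step 4: eval (b < (2 + (lane // 3))) {0,1,2,3}
step 5: b <- 4                       {3}
step 6: b <- (b + 1)                 {3}
step 7: eval (b < (2 + (lane // 3))) {3}
step 8: d <- ((-7 - b) + (b // -3))  {0,1,2,3}
step 9: d <- b                       {0,1,2,3}

Answer: 10 steps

d: 2,2,2,5
b: 2,2,2,5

steps = 10; useful = 31; efficiency = 31/40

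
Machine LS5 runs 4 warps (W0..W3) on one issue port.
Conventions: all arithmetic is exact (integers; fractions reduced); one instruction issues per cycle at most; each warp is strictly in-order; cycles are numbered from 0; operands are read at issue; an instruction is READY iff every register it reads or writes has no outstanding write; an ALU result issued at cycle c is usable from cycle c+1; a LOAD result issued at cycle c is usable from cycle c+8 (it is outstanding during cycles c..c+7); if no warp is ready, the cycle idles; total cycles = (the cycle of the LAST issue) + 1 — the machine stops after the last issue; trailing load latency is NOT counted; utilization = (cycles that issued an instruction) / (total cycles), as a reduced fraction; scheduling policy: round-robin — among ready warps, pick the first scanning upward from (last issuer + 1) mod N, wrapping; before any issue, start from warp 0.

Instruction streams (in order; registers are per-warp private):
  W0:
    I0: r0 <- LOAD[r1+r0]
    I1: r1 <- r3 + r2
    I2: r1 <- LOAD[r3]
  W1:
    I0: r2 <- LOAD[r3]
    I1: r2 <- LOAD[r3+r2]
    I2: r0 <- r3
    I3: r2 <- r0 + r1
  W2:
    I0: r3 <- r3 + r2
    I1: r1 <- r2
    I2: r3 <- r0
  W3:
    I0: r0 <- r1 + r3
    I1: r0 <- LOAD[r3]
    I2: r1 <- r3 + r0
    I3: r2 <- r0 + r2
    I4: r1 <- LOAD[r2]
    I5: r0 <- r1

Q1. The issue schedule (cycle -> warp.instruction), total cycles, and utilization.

cycle 0: W0.I0
cycle 1: W1.I0
cycle 2: W2.I0
cycle 3: W3.I0
cycle 4: W0.I1
cycle 5: W2.I1
cycle 6: W3.I1
cycle 7: W0.I2
cycle 8: W2.I2
cycle 9: W1.I1
cycle 10: W1.I2
cycle 11: idle
cycle 12: idle
cycle 13: idle
cycle 14: W3.I2
cycle 15: W3.I3
cycle 16: W3.I4
cycle 17: W1.I3
cycle 18: idle
cycle 19: idle
cycle 20: idle
cycle 21: idle
cycle 22: idle
cycle 23: idle
cycle 24: W3.I5

Answer: 25 cycles, utilization 16/25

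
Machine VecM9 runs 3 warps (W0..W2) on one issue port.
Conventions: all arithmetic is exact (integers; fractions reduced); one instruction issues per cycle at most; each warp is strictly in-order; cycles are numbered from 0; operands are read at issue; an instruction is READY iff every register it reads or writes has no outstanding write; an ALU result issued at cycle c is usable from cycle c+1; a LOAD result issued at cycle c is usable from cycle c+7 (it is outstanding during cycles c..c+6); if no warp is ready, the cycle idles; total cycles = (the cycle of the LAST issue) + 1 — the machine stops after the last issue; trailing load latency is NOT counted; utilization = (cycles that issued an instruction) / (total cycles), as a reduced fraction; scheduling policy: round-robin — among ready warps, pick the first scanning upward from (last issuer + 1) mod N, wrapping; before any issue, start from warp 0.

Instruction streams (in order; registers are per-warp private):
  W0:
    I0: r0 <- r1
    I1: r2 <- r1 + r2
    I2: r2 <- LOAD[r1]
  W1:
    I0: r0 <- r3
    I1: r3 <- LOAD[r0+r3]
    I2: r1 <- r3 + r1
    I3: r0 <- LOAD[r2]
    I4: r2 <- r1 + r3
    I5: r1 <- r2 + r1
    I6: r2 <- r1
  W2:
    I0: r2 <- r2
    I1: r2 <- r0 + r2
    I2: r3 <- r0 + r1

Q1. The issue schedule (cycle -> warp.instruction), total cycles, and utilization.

cycle 0: W0.I0
cycle 1: W1.I0
cycle 2: W2.I0
cycle 3: W0.I1
cycle 4: W1.I1
cycle 5: W2.I1
cycle 6: W0.I2
cycle 7: W2.I2
cycle 8: idle
cycle 9: idle
cycle 10: idle
cycle 11: W1.I2
cycle 12: W1.I3
cycle 13: W1.I4
cycle 14: W1.I5
cycle 15: W1.I6

Answer: 16 cycles, utilization 13/16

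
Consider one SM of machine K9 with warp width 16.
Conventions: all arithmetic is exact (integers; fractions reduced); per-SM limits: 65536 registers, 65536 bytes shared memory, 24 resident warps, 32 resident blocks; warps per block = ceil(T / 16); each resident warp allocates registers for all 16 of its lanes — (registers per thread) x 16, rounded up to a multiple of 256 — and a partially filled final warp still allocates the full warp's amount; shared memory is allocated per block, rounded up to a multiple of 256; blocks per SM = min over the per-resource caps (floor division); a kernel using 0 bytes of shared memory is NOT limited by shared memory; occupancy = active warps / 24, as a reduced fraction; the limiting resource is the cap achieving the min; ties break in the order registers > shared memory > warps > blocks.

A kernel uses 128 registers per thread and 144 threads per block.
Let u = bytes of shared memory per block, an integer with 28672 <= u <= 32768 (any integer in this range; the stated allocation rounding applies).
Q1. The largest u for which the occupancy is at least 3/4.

Answer: u = 32768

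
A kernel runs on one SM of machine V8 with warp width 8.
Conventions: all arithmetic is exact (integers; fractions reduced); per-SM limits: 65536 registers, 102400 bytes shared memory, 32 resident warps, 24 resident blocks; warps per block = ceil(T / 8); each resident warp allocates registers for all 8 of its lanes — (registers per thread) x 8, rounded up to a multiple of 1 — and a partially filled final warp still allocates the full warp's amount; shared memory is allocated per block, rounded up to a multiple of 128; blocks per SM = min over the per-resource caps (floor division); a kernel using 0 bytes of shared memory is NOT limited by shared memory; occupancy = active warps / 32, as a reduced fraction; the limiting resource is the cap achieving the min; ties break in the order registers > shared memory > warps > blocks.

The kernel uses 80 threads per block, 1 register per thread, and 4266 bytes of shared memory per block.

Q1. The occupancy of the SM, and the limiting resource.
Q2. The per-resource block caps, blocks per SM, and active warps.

Answer: occupancy 15/16, limited by warps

registers: 819 blocks
shared memory: 23 blocks
warps: 3 blocks
blocks: 24 blocks

Answer: 3 blocks, 30 active warps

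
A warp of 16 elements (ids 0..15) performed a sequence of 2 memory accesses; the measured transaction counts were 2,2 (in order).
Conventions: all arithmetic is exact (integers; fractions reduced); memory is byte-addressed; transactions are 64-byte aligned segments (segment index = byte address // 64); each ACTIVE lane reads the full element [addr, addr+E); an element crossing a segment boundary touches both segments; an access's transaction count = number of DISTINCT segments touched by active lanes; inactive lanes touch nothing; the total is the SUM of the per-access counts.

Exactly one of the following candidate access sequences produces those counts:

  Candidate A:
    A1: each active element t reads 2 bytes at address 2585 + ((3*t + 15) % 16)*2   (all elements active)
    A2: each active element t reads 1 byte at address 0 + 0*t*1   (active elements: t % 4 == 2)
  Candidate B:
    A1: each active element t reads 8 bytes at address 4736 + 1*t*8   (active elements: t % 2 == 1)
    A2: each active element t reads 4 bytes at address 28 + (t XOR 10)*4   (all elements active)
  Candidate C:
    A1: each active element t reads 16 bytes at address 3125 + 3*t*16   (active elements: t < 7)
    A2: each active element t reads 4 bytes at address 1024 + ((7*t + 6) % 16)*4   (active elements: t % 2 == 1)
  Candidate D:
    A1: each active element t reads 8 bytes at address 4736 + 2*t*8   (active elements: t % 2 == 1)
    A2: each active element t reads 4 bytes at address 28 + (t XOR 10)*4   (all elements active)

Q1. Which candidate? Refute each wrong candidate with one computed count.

A: A1 gives 1 transaction, not 2
C: A1 gives 6 transactions, not 2
D: A1 gives 4 transactions, not 2
B: all counts match (2,2)

Answer: B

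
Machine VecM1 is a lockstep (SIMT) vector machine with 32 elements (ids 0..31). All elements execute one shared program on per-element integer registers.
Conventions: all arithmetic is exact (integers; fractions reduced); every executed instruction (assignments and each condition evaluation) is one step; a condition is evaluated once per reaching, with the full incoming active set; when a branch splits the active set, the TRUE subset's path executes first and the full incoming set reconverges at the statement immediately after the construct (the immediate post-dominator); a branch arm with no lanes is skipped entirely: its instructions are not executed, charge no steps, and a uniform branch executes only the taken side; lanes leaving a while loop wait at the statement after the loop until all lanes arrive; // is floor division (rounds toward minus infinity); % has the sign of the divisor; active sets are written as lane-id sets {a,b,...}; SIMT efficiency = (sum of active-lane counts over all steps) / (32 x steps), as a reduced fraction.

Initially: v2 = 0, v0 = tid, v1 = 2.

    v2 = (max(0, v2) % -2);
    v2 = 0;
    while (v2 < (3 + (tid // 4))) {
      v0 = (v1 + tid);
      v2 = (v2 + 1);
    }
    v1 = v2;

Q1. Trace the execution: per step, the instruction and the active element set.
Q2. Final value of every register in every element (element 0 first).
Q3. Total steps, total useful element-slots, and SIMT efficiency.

step 0: v2 <- (max(0, v2) % -2)      {0,1,2,3,4,5,6,7,8,9,10,11,12,13,14,15,16,17,18,19,20,21,22,23,24,25,26,27,28,29,30,31}
step 1: v2 <- 0                      {0,1,2,3,4,5,6,7,8,9,10,11,12,13,14,15,16,17,18,19,20,21,22,23,24,25,26,27,28,29,30,31}
step 2: eval (v2 < (3 + (tid // 4))) {0,1,2,3,4,5,6,7,8,9,10,11,12,13,14,15,16,17,18,19,20,21,22,23,24,25,26,27,28,29,30,31}
step 3: v0 <- (v1 + tid)             {0,1,2,3,4,5,6,7,8,9,10,11,12,13,14,15,16,17,18,19,20,21,22,23,24,25,26,27,28,29,30,31}
step 4: v2 <- (v2 + 1)               {0,1,2,3,4,5,6,7,8,9,10,11,12,13,14,15,16,17,18,19,20,21,22,23,24,25,26,27,28,29,30,31}
step 5: eval (v2 < (3 + (tid // 4))) {0,1,2,3,4,5,6,7,8,9,10,11,12,13,14,15,16,17,18,19,20,21,22,23,24,25,26,27,28,29,30,31}
step 6: v0 <- (v1 + tid)             {0,1,2,3,4,5,6,7,8,9,10,11,12,13,14,15,16,17,18,19,20,21,22,23,24,25,26,27,28,29,30,31}
step 7: v2 <- (v2 + 1)               {0,1,2,3,4,5,6,7,8,9,10,11,12,13,14,15,16,17,18,19,20,21,22,23,24,25,26,27,28,29,30,31}
step 8: eval (v2 < (3 + (tid // 4))) {0,1,2,3,4,5,6,7,8,9,10,11,12,13,14,15,16,17,18,19,20,21,22,23,24,25,26,27,28,29,30,31}
step 9: v0 <- (v1 + tid)             {0,1,2,3,4,5,6,7,8,9,10,11,12,13,14,15,16,17,18,19,20,21,22,23,24,25,26,27,28,29,30,31}
step 10: v2 <- (v2 + 1)               {0,1,2,3,4,5,6,7,8,9,10,11,12,13,14,15,16,17,18,19,20,21,22,23,24,25,26,27,28,29,30,31}
step 11: eval (v2 < (3 + (tid // 4))) {0,1,2,3,4,5,6,7,8,9,10,11,12,13,14,15,16,17,18,19,20,21,22,23,24,25,26,27,28,29,30,31}
step 12: v0 <- (v1 + tid)             {4,5,6,7,8,9,10,11,12,13,14,15,16,17,18,19,20,21,22,23,24,25,26,27,28,29,30,31}
step 13: v2 <- (v2 + 1)               {4,5,6,7,8,9,10,11,12,13,14,15,16,17,18,19,20,21,22,23,24,25,26,27,28,29,30,31}
step 14: eval (v2 < (3 + (tid // 4))) {4,5,6,7,8,9,10,11,12,13,14,15,16,17,18,19,20,21,22,23,24,25,26,27,28,29,30,31}
step 15: v0 <- (v1 + tid)             {8,9,10,11,12,13,14,15,16,17,18,19,20,21,22,23,24,25,26,27,28,29,30,31}
step 16: v2 <- (v2 + 1)               {8,9,10,11,12,13,14,15,16,17,18,19,20,21,22,23,24,25,26,27,28,29,30,31}
step 17: eval (v2 < (3 + (tid // 4))) {8,9,10,11,12,13,14,15,16,17,18,19,20,21,22,23,24,25,26,27,28,29,30,31}
step 18: v0 <- (v1 + tid)             {12,13,14,15,16,17,18,19,20,21,22,23,24,25,26,27,28,29,30,31}
step 19: v2 <- (v2 + 1)               {12,13,14,15,16,17,18,19,20,21,22,23,24,25,26,27,28,29,30,31}
step 20: eval (v2 < (3 + (tid // 4))) {12,13,14,15,16,17,18,19,20,21,22,23,24,25,26,27,28,29,30,31}
step 21: v0 <- (v1 + tid)             {16,17,18,19,20,21,22,23,24,25,26,27,28,29,30,31}
step 22: v2 <- (v2 + 1)               {16,17,18,19,20,21,22,23,24,25,26,27,28,29,30,31}
step 23: eval (v2 < (3 + (tid // 4))) {16,17,18,19,20,21,22,23,24,25,26,27,28,29,30,31}
step 24: v0 <- (v1 + tid)             {20,21,22,23,24,25,26,27,28,29,30,31}
step 25: v2 <- (v2 + 1)               {20,21,22,23,24,25,26,27,28,29,30,31}
step 26: eval (v2 < (3 + (tid // 4))) {20,21,22,23,24,25,26,27,28,29,30,31}
step 27: v0 <- (v1 + tid)             {24,25,26,27,28,29,30,31}
step 28: v2 <- (v2 + 1)               {24,25,26,27,28,29,30,31}
step 29: eval (v2 < (3 + (tid // 4))) {24,25,26,27,28,29,30,31}
step 30: v0 <- (v1 + tid)             {28,29,30,31}
step 31: v2 <- (v2 + 1)               {28,29,30,31}
step 32: eval (v2 < (3 + (tid // 4))) {28,29,30,31}
step 33: v1 <- v2                     {0,1,2,3,4,5,6,7,8,9,10,11,12,13,14,15,16,17,18,19,20,21,22,23,24,25,26,27,28,29,30,31}

Answer: 34 steps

v2: 3,3,3,3,4,4,4,4,5,5,5,5,6,6,6,6,7,7,7,7,8,8,8,8,9,9,9,9,10,10,10,10
v0: 2,3,4,5,6,7,8,9,10,11,12,13,14,15,16,17,18,19,20,21,22,23,24,25,26,27,28,29,30,31,32,33
v1: 3,3,3,3,4,4,4,4,5,5,5,5,6,6,6,6,7,7,7,7,8,8,8,8,9,9,9,9,10,10,10,10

steps = 34; useful = 752; efficiency = 752/1088 = 47/68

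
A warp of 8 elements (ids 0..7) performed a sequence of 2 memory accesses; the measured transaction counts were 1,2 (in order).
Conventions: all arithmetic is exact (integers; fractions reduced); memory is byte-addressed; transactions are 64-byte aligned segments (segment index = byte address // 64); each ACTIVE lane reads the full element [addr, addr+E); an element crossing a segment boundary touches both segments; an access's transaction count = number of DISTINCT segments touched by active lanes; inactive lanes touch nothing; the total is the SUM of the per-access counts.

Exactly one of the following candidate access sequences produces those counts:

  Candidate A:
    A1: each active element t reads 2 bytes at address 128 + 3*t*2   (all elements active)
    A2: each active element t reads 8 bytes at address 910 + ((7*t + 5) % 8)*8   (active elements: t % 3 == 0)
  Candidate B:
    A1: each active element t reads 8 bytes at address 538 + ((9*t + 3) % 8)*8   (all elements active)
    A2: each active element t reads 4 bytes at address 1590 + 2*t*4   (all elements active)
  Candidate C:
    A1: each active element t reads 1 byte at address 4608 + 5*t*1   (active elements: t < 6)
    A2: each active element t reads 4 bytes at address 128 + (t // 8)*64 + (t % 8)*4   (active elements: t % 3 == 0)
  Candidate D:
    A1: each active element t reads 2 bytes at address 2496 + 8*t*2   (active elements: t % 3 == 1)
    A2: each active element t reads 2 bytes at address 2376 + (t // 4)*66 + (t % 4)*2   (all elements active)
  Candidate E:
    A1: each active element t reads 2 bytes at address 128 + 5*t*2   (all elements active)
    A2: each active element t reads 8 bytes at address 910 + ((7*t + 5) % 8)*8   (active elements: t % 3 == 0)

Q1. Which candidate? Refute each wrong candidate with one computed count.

B: A1 gives 2 transactions, not 1
C: A2 gives 1 transaction, not 2
D: A1 gives 2 transactions, not 1
E: A1 gives 2 transactions, not 1
A: all counts match (1,2)

Answer: A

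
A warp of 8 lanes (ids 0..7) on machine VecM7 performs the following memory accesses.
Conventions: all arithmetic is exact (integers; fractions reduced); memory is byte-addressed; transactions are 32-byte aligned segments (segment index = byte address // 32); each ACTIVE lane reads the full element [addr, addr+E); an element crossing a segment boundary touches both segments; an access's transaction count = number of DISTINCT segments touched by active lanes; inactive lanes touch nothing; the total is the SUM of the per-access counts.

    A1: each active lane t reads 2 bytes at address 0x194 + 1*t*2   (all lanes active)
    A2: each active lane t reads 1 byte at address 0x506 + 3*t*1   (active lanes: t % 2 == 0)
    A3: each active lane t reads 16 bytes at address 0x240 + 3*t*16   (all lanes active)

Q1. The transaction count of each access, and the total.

A1: 2 transactions
A2: 1 transaction
A3: 8 transactions

Answer: 2,1,8; total 11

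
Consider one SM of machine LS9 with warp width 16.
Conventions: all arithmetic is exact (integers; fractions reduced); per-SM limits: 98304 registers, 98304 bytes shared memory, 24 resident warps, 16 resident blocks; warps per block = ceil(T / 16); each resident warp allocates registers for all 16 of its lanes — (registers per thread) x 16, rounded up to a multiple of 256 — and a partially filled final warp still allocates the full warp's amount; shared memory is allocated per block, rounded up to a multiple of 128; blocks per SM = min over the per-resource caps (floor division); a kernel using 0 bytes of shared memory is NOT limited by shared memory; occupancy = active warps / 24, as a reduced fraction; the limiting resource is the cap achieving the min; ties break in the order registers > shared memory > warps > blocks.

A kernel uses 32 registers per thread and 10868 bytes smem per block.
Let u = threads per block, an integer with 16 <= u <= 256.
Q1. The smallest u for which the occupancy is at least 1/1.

Answer: u = 33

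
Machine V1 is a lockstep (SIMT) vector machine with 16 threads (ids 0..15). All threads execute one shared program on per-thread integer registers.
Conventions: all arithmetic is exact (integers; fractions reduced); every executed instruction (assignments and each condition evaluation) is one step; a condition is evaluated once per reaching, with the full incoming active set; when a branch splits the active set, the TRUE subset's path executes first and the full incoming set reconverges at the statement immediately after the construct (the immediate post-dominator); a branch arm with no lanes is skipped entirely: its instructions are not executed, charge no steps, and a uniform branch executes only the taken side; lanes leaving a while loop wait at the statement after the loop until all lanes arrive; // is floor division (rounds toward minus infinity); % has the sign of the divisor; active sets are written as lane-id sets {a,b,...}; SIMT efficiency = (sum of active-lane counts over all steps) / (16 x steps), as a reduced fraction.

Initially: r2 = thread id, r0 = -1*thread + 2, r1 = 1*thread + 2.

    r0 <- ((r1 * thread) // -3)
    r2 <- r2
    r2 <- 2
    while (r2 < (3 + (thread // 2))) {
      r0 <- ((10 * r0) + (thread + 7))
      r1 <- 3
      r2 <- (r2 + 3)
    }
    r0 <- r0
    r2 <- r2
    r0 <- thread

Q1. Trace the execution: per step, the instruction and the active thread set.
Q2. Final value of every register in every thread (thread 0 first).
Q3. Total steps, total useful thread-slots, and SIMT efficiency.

step 0: r0 <- ((r1 * thread) // -3)  {0,1,2,3,4,5,6,7,8,9,10,11,12,13,14,15}
step 1: r2 <- r2                     {0,1,2,3,4,5,6,7,8,9,10,11,12,13,14,15}
step 2: r2 <- 2                      {0,1,2,3,4,5,6,7,8,9,10,11,12,13,14,15}
step 3: eval (r2 < (3 + (thread // 2))) {0,1,2,3,4,5,6,7,8,9,10,11,12,13,14,15}
step 4: r0 <- ((10 * r0) + (thread + 7)) {0,1,2,3,4,5,6,7,8,9,10,11,12,13,14,15}
step 5: r1 <- 3                      {0,1,2,3,4,5,6,7,8,9,10,11,12,13,14,15}
step 6: r2 <- (r2 + 3)               {0,1,2,3,4,5,6,7,8,9,10,11,12,13,14,15}
step 7: eval (r2 < (3 + (thread // 2))) {0,1,2,3,4,5,6,7,8,9,10,11,12,13,14,15}
step 8: r0 <- ((10 * r0) + (thread + 7)) {6,7,8,9,10,11,12,13,14,15}
step 9: r1 <- 3                      {6,7,8,9,10,11,12,13,14,15}
step 10: r2 <- (r2 + 3)               {6,7,8,9,10,11,12,13,14,15}
step 11: eval (r2 < (3 + (thread // 2))) {6,7,8,9,10,11,12,13,14,15}
step 12: r0 <- ((10 * r0) + (thread + 7)) {12,13,14,15}
step 13: r1 <- 3                      {12,13,14,15}
step 14: r2 <- (r2 + 3)               {12,13,14,15}
step 15: eval (r2 < (3 + (thread // 2))) {12,13,14,15}
step 16: r0 <- r0                     {0,1,2,3,4,5,6,7,8,9,10,11,12,13,14,15}
step 17: r2 <- r2                     {0,1,2,3,4,5,6,7,8,9,10,11,12,13,14,15}
step 18: r0 <- thread                 {0,1,2,3,4,5,6,7,8,9,10,11,12,13,14,15}

Answer: 19 steps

r2: 5,5,5,5,5,5,8,8,8,8,8,8,11,11,11,11
r0: 0,1,2,3,4,5,6,7,8,9,10,11,12,13,14,15
r1: 3,3,3,3,3,3,3,3,3,3,3,3,3,3,3,3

steps = 19; useful = 232; efficiency = 232/304 = 29/38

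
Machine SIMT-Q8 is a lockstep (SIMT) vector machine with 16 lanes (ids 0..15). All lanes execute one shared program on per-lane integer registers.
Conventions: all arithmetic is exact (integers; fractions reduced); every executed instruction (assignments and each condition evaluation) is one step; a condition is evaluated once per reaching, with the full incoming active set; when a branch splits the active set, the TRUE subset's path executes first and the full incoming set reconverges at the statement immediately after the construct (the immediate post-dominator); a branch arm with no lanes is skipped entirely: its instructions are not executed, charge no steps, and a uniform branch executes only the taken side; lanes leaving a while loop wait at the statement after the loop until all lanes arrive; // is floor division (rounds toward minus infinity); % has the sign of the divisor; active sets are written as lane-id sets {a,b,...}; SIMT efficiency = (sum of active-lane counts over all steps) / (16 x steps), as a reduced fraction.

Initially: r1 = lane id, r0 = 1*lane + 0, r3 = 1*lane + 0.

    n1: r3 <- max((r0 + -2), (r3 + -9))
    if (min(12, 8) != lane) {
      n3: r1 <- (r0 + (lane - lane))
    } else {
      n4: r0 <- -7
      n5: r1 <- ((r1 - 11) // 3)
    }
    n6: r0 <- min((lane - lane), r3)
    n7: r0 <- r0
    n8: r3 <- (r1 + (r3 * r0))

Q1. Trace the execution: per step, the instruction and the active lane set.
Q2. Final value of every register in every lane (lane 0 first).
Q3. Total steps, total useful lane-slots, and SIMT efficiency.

step 0: r3 <- max((r0 + -2), (r3 + -9)) {0,1,2,3,4,5,6,7,8,9,10,11,12,13,14,15}
step 1: eval (min(12, 8) != lane)    {0,1,2,3,4,5,6,7,8,9,10,11,12,13,14,15}
step 2: r1 <- (r0 + (lane - lane))   {0,1,2,3,4,5,6,7,9,10,11,12,13,14,15}
step 3: r0 <- -7                     {8}
step 4: r1 <- ((r1 - 11) // 3)       {8}
step 5: r0 <- min((lane - lane), r3) {0,1,2,3,4,5,6,7,8,9,10,11,12,13,14,15}
step 6: r0 <- r0                     {0,1,2,3,4,5,6,7,8,9,10,11,12,13,14,15}
step 7: r3 <- (r1 + (r3 * r0))       {0,1,2,3,4,5,6,7,8,9,10,11,12,13,14,15}

Answer: 8 steps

r1: 0,1,2,3,4,5,6,7,-1,9,10,11,12,13,14,15
r0: -2,-1,0,0,0,0,0,0,0,0,0,0,0,0,0,0
r3: 4,2,2,3,4,5,6,7,-1,9,10,11,12,13,14,15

steps = 8; useful = 97; efficiency = 97/128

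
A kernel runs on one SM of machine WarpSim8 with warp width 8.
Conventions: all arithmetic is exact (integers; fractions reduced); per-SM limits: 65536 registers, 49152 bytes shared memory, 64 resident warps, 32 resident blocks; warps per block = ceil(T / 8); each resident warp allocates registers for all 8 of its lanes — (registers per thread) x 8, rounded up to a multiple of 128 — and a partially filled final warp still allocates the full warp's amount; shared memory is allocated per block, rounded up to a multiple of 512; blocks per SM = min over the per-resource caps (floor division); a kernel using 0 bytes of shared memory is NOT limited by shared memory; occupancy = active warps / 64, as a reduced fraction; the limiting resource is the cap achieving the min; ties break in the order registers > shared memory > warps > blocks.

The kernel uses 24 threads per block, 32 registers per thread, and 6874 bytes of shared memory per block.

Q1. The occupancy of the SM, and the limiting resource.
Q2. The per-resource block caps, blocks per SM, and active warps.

Answer: occupancy 9/32, limited by shared memory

registers: 85 blocks
shared memory: 6 blocks
warps: 21 blocks
blocks: 32 blocks

Answer: 6 blocks, 18 active warps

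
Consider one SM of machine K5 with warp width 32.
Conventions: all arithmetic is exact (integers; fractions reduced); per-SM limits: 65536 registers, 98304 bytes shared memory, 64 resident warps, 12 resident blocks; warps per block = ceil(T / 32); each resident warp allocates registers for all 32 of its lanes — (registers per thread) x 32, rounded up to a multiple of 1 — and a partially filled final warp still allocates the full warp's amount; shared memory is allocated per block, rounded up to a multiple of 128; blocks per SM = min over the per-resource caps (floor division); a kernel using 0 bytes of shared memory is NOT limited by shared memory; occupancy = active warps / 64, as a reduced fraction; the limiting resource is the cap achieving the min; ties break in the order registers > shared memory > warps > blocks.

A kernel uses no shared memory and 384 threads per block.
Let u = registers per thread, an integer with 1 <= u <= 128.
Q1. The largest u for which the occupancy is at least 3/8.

Answer: u = 85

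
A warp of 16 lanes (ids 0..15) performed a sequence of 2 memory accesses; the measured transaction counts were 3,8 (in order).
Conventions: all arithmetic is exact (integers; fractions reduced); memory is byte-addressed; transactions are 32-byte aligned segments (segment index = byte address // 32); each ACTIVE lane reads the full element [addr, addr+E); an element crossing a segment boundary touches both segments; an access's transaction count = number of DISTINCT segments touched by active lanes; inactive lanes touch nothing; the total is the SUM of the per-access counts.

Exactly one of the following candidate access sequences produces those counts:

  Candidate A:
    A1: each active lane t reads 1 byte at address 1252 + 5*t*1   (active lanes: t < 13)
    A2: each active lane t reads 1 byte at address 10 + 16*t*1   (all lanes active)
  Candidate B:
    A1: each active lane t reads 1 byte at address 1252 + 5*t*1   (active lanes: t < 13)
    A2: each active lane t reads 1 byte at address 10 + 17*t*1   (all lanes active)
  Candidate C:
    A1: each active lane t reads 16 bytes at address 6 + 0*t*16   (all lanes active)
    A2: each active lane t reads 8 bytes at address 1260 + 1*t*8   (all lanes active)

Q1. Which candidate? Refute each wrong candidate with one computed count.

B: A2 gives 9 transactions, not 8
C: A1 gives 1 transaction, not 3
A: all counts match (3,8)

Answer: A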